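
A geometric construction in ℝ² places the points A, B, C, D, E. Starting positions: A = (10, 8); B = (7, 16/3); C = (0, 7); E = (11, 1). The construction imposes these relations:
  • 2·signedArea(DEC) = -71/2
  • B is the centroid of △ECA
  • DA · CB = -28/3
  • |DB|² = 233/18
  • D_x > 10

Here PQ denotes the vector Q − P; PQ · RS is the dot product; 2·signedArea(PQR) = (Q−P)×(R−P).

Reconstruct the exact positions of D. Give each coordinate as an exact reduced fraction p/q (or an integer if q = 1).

D = (21/2, 9/2)

1. D_x = 21/2  [DA · CB = -28/3 ∩ 2·signedArea(DEC) = -71/2]
2. D_y = 9/2  [DA · CB = -28/3 ∩ 2·signedArea(DEC) = -71/2]
   → D = (21/2, 9/2)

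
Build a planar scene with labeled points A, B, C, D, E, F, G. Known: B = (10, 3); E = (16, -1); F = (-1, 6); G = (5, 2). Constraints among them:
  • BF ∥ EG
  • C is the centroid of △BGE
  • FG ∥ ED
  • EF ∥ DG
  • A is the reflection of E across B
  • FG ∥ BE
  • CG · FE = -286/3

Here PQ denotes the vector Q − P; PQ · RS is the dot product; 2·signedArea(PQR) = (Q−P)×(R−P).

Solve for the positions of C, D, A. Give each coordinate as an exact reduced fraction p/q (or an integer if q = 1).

1. C_x = 31/3  [C is the centroid of △BGE]
2. C_y = 4/3  [C is the centroid of △BGE]
   → C = (31/3, 4/3)
3. D_x = 22  [EF ∥ DG ∩ FG ∥ ED]
4. D_y = -5  [EF ∥ DG ∩ FG ∥ ED]
   → D = (22, -5)
5. A_x = 4  [A is the reflection of E across B]
6. A_y = 7  [A is the reflection of E across B]
   → A = (4, 7)

A = (4, 7)
C = (31/3, 4/3)
D = (22, -5)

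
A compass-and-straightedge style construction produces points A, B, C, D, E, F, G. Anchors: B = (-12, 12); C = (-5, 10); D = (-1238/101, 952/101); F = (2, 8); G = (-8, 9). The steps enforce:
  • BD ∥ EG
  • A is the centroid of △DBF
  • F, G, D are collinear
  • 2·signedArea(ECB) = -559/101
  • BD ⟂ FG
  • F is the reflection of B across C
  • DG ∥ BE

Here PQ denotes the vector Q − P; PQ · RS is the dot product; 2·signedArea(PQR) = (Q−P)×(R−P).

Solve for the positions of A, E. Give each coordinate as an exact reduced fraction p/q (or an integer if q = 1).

A = (-2248/303, 2972/303)
E = (-782/101, 1169/101)

1. A_x = -2248/303  [A is the centroid of △DBF]
2. A_y = 2972/303  [A is the centroid of △DBF]
   → A = (-2248/303, 2972/303)
3. E_x = -782/101  [BD ∥ EG ∩ DG ∥ BE]
4. E_y = 1169/101  [BD ∥ EG ∩ DG ∥ BE]
   → E = (-782/101, 1169/101)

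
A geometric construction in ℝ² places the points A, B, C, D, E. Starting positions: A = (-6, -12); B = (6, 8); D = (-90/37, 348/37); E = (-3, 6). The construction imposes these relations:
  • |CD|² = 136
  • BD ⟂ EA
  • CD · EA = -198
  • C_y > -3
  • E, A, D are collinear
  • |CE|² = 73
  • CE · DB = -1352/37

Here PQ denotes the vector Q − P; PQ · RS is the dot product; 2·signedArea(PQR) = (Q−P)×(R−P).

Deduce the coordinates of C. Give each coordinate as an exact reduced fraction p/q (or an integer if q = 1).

C = (0, -2)

1. C_x = 0  [CE · DB = -1352/37 ∩ CD · EA = -198]
2. C_y = -2  [CE · DB = -1352/37 ∩ CD · EA = -198]
   → C = (0, -2)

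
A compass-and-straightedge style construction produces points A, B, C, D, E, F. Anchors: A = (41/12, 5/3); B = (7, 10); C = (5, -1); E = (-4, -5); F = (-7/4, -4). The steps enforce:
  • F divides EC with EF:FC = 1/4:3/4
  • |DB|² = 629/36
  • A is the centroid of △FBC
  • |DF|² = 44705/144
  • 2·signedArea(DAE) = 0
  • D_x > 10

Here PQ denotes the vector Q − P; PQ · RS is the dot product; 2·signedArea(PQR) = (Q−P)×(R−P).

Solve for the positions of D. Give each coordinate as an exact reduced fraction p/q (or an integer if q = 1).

D = (65/6, 25/3)

1. D_x = 65/6  [line 20/3·x + -89/12·y + -125/12 = 0 ∩ |DF|² = 44705/144]
2. D_y = 25/3  [line 20/3·x + -89/12·y + -125/12 = 0 ∩ |DF|² = 44705/144]
   → D = (65/6, 25/3)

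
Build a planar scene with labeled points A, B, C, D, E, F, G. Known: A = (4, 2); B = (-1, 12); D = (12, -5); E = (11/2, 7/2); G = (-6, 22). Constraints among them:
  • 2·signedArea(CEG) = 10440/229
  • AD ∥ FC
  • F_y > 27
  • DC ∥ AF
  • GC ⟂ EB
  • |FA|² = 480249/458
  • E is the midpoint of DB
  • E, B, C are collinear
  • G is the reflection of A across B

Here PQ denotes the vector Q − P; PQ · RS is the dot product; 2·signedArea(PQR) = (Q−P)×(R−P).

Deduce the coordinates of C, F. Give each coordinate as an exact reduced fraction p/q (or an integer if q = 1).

1. C_x = -3513/458  [E, B, C are collinear ∩ GC ⟂ EB]
2. C_y = 9491/458  [E, B, C are collinear ∩ GC ⟂ EB]
   → C = (-3513/458, 9491/458)
3. F_x = -7177/458  [AD ∥ FC ∩ DC ∥ AF]
4. F_y = 12697/458  [AD ∥ FC ∩ DC ∥ AF]
   → F = (-7177/458, 12697/458)

C = (-3513/458, 9491/458)
F = (-7177/458, 12697/458)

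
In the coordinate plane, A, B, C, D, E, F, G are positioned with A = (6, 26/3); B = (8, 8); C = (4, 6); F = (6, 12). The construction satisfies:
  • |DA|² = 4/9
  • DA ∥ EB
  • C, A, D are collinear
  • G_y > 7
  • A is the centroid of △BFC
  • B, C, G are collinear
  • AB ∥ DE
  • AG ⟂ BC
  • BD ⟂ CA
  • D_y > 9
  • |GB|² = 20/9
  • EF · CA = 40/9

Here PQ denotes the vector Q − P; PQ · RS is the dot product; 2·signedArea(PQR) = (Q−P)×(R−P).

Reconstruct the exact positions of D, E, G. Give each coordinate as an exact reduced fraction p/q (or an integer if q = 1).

1. D_x = 32/5  [C, A, D are collinear ∩ BD ⟂ CA]
2. D_y = 46/5  [C, A, D are collinear ∩ BD ⟂ CA]
   → D = (32/5, 46/5)
3. E_x = 42/5  [DA ∥ EB ∩ AB ∥ DE]
4. E_y = 128/15  [DA ∥ EB ∩ AB ∥ DE]
   → E = (42/5, 128/15)
5. G_x = 20/3  [B, C, G are collinear ∩ AG ⟂ BC]
6. G_y = 22/3  [B, C, G are collinear ∩ AG ⟂ BC]
   → G = (20/3, 22/3)

D = (32/5, 46/5)
E = (42/5, 128/15)
G = (20/3, 22/3)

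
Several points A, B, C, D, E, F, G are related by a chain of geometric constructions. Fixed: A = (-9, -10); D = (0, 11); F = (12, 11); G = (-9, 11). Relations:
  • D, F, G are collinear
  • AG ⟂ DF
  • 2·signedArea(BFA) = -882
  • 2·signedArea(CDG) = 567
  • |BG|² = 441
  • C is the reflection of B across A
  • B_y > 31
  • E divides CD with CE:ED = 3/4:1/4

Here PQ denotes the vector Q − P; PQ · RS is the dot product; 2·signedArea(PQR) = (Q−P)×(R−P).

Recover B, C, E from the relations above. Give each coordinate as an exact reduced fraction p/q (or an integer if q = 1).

B = (-9, 32)
C = (-9, -52)
E = (-9/4, -19/4)

1. B_x = -9  [line 21·x + -21·y + 861 = 0 ∩ |BG|² = 441]
2. B_y = 32  [line 21·x + -21·y + 861 = 0 ∩ |BG|² = 441]
   → B = (-9, 32)
3. C_x = -9  [C is the reflection of B across A]
4. C_y = -52  [C is the reflection of B across A]
   → C = (-9, -52)
5. E_x = -9/4  [E divides CD with CE:ED = 3/4:1/4]
6. E_y = -19/4  [E divides CD with CE:ED = 3/4:1/4]
   → E = (-9/4, -19/4)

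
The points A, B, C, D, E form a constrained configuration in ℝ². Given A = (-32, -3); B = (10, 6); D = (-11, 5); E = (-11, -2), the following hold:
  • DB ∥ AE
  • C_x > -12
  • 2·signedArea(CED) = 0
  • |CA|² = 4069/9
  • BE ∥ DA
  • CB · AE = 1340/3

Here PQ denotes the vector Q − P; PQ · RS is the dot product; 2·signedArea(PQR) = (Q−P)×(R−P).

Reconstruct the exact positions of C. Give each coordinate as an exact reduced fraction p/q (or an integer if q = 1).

C = (-11, 1/3)

1. C_x = -11  [2·signedArea(CED) = 0 ∩ CB · AE = 1340/3]
2. C_y = 1/3  [2·signedArea(CED) = 0 ∩ CB · AE = 1340/3]
   → C = (-11, 1/3)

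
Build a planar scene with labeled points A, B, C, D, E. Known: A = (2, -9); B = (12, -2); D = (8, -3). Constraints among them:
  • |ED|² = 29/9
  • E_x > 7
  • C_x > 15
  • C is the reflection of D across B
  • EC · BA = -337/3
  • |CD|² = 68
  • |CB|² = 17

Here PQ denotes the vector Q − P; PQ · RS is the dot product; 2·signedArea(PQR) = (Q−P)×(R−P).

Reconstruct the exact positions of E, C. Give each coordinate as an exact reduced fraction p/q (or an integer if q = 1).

1. C_x = 16  [C is the reflection of D across B]
2. C_y = -1  [C is the reflection of D across B]
   → C = (16, -1)
3. E_x = 22/3  [line 10·x + 7·y + -122/3 = 0 ∩ |ED|² = 29/9]
4. E_y = -14/3  [line 10·x + 7·y + -122/3 = 0 ∩ |ED|² = 29/9]
   → E = (22/3, -14/3)

C = (16, -1)
E = (22/3, -14/3)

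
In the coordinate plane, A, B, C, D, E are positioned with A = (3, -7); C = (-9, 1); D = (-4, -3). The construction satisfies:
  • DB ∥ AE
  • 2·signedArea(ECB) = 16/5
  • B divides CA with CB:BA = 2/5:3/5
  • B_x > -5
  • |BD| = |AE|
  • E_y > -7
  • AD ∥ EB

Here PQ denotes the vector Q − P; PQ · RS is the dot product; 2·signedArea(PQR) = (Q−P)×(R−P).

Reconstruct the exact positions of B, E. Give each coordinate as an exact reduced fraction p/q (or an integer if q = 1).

1. B_x = -21/5  [B divides CA with CB:BA = 2/5:3/5]
2. B_y = -11/5  [B divides CA with CB:BA = 2/5:3/5]
   → B = (-21/5, -11/5)
3. E_x = 14/5  [AD ∥ EB ∩ DB ∥ AE]
4. E_y = -31/5  [AD ∥ EB ∩ DB ∥ AE]
   → E = (14/5, -31/5)

B = (-21/5, -11/5)
E = (14/5, -31/5)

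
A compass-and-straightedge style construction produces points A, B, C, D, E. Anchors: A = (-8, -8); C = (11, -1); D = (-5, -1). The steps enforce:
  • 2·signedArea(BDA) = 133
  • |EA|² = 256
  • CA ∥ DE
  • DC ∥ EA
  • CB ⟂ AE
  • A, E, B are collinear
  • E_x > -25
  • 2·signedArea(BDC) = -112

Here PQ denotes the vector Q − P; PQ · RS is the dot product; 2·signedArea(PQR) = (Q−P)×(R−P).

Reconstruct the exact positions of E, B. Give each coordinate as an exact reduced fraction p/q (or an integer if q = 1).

1. E_x = -24  [DC ∥ EA ∩ CA ∥ DE]
2. E_y = -8  [DC ∥ EA ∩ CA ∥ DE]
   → E = (-24, -8)
3. B_x = 11  [A, E, B are collinear ∩ CB ⟂ AE]
4. B_y = -8  [A, E, B are collinear ∩ CB ⟂ AE]
   → B = (11, -8)

B = (11, -8)
E = (-24, -8)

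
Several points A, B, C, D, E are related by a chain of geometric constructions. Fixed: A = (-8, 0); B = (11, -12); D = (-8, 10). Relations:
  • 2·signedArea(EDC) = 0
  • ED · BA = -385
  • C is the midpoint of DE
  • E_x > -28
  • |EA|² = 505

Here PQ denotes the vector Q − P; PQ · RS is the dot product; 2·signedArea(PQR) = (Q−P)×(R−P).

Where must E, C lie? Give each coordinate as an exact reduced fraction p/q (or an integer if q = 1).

1. E_x = -27  [line 19·x + -12·y + 657 = 0 ∩ |EA|² = 505]
2. E_y = 12  [line 19·x + -12·y + 657 = 0 ∩ |EA|² = 505]
   → E = (-27, 12)
3. C_x = -35/2  [2·signedArea(EDC) = 0 ∩ C is the midpoint of DE]
4. C_y = 11  [2·signedArea(EDC) = 0 ∩ C is the midpoint of DE]
   → C = (-35/2, 11)

C = (-35/2, 11)
E = (-27, 12)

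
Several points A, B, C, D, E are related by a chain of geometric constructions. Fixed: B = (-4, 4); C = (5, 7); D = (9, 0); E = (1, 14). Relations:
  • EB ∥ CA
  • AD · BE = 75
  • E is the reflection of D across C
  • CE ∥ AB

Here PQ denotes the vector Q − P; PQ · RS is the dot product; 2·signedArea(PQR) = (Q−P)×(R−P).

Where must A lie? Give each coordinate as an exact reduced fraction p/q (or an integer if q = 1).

A = (0, -3)

1. A_x = 0  [CE ∥ AB ∩ EB ∥ CA]
2. A_y = -3  [CE ∥ AB ∩ EB ∥ CA]
   → A = (0, -3)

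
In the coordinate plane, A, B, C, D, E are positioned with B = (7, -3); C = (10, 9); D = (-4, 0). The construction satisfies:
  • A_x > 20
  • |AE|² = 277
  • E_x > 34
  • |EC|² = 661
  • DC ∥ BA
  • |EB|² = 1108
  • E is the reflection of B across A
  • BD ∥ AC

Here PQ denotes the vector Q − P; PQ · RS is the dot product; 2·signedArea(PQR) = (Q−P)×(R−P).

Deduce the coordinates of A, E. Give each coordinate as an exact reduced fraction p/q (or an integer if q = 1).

A = (21, 6)
E = (35, 15)

1. A_x = 21  [BD ∥ AC ∩ DC ∥ BA]
2. A_y = 6  [BD ∥ AC ∩ DC ∥ BA]
   → A = (21, 6)
3. E_x = 35  [E is the reflection of B across A]
4. E_y = 15  [E is the reflection of B across A]
   → E = (35, 15)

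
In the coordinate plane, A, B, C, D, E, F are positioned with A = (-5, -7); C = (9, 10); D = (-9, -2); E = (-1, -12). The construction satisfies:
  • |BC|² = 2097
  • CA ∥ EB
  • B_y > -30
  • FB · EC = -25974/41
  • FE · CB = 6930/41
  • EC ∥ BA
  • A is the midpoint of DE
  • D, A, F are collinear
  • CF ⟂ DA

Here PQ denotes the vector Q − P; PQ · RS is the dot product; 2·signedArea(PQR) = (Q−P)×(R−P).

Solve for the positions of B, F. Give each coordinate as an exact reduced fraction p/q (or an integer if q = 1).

B = (-15, -29)
F = (-321/41, -142/41)

1. B_x = -15  [EC ∥ BA ∩ CA ∥ EB]
2. B_y = -29  [EC ∥ BA ∩ CA ∥ EB]
   → B = (-15, -29)
3. F_x = -321/41  [D, A, F are collinear ∩ CF ⟂ DA]
4. F_y = -142/41  [D, A, F are collinear ∩ CF ⟂ DA]
   → F = (-321/41, -142/41)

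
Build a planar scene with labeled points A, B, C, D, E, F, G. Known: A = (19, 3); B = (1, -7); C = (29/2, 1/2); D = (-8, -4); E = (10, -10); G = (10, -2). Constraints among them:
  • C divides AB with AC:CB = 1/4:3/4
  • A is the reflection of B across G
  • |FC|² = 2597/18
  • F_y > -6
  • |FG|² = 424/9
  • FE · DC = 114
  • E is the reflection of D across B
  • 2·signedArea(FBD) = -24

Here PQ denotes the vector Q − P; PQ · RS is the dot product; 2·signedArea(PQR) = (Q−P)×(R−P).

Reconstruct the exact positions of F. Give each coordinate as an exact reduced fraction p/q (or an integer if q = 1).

1. F_x = 4  [FE · DC = 114 ∩ 2·signedArea(FBD) = -24]
2. F_y = -16/3  [FE · DC = 114 ∩ 2·signedArea(FBD) = -24]
   → F = (4, -16/3)

F = (4, -16/3)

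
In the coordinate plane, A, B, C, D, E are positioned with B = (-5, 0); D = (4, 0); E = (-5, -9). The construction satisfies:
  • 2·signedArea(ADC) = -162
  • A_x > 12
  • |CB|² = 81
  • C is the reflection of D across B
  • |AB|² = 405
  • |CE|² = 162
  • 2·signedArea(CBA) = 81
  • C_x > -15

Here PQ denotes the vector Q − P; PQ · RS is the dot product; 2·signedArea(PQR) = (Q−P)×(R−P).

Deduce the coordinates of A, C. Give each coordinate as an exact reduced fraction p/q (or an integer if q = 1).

1. C_x = -14  [C is the reflection of D across B]
2. C_y = 0  [C is the reflection of D across B]
   → C = (-14, 0)
3. A_y = 9  [2·signedArea(ADC) = -162]
4. A_x = 13  [|AB|² = 405]
   → A = (13, 9)

A = (13, 9)
C = (-14, 0)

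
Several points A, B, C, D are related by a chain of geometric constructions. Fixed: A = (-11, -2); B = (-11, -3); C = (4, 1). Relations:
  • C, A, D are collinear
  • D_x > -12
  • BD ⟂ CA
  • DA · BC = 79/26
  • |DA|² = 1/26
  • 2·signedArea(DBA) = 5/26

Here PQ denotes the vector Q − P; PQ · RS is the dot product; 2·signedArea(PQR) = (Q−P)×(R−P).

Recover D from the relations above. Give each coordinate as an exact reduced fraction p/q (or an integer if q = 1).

1. D_x = -291/26  [C, A, D are collinear ∩ BD ⟂ CA]
2. D_y = -53/26  [C, A, D are collinear ∩ BD ⟂ CA]
   → D = (-291/26, -53/26)

D = (-291/26, -53/26)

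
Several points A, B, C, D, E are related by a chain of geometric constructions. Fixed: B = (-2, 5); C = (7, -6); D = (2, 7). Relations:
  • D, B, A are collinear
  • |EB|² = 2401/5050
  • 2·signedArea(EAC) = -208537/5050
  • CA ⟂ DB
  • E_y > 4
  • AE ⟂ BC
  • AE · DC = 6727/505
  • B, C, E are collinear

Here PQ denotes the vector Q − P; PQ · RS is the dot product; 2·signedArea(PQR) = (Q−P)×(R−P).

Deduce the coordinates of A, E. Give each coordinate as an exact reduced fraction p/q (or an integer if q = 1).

A = (4/5, 32/5)
E = (-1579/1010, 4511/1010)

1. A_x = 4/5  [D, B, A are collinear ∩ CA ⟂ DB]
2. A_y = 32/5  [D, B, A are collinear ∩ CA ⟂ DB]
   → A = (4/5, 32/5)
3. E_x = -1579/1010  [B, C, E are collinear ∩ AE ⟂ BC]
4. E_y = 4511/1010  [B, C, E are collinear ∩ AE ⟂ BC]
   → E = (-1579/1010, 4511/1010)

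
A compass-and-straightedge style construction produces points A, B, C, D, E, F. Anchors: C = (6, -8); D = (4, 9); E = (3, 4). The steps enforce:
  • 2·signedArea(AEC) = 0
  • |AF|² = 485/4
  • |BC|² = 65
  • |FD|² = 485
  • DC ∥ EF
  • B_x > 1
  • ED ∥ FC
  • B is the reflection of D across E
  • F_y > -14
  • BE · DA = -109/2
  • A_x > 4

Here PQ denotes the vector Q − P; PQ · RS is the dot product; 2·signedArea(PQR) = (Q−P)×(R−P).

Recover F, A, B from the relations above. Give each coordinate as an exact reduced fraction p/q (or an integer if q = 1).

1. F_x = 5  [ED ∥ FC ∩ DC ∥ EF]
2. F_y = -13  [ED ∥ FC ∩ DC ∥ EF]
   → F = (5, -13)
3. B_x = 2  [B is the reflection of D across E]
4. B_y = -1  [B is the reflection of D across E]
   → B = (2, -1)
5. A_x = 9/2  [2·signedArea(AEC) = 0 ∩ BE · DA = -109/2]
6. A_y = -2  [2·signedArea(AEC) = 0 ∩ BE · DA = -109/2]
   → A = (9/2, -2)

A = (9/2, -2)
B = (2, -1)
F = (5, -13)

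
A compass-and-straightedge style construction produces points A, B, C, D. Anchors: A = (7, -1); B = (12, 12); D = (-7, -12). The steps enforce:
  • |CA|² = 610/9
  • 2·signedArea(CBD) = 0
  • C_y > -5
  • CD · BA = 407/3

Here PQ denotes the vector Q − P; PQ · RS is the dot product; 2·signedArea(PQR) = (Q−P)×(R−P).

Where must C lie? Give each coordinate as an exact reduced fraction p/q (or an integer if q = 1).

1. C_x = -2/3  [2·signedArea(CBD) = 0 ∩ CD · BA = 407/3]
2. C_y = -4  [2·signedArea(CBD) = 0 ∩ CD · BA = 407/3]
   → C = (-2/3, -4)

C = (-2/3, -4)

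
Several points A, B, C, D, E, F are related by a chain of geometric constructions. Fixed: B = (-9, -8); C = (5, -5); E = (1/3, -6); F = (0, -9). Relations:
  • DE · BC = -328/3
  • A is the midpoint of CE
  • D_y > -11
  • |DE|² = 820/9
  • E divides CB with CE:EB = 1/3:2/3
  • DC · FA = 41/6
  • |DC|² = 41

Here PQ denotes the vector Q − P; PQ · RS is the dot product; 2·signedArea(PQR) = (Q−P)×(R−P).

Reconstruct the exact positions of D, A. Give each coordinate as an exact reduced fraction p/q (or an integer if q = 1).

A = (8/3, -11/2)
D = (9, -10)

1. A_x = 8/3  [A is the midpoint of CE]
2. A_y = -11/2  [A is the midpoint of CE]
   → A = (8/3, -11/2)
3. D_x = 9  [DE · BC = -328/3 ∩ DC · FA = 41/6]
4. D_y = -10  [DE · BC = -328/3 ∩ DC · FA = 41/6]
   → D = (9, -10)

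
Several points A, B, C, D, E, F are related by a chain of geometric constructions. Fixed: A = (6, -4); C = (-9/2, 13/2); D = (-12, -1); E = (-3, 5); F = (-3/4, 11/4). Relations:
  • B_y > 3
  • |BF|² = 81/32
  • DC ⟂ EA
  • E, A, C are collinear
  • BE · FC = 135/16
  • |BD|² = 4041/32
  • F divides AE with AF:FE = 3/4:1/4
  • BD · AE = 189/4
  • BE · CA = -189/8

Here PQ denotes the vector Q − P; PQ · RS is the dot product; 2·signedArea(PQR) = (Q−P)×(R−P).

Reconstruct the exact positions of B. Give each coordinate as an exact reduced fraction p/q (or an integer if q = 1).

B = (-15/8, 31/8)

1. B_x = -15/8  [line 9·x + -9·y + 207/4 = 0 ∩ |BF|² = 81/32]
2. B_y = 31/8  [line 9·x + -9·y + 207/4 = 0 ∩ |BF|² = 81/32]
   → B = (-15/8, 31/8)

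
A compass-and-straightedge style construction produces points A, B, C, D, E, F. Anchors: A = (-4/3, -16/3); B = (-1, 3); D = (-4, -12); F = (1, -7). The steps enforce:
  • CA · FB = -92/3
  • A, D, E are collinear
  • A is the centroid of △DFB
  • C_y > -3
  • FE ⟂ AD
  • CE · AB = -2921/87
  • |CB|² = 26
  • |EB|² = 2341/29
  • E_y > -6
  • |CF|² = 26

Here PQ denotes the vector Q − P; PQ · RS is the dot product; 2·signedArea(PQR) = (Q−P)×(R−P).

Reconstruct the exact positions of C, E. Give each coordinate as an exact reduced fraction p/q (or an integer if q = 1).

C = (0, -2)
E = (-46/29, -173/29)

1. C_x = 0  [line 2·x + -10·y + -20 = 0 ∩ |CB|² = 26]
2. C_y = -2  [line 2·x + -10·y + -20 = 0 ∩ |CB|² = 26]
   → C = (0, -2)
3. E_x = -46/29  [CE · AB = -2921/87 ∩ A, D, E are collinear]
4. E_y = -173/29  [CE · AB = -2921/87 ∩ A, D, E are collinear]
   → E = (-46/29, -173/29)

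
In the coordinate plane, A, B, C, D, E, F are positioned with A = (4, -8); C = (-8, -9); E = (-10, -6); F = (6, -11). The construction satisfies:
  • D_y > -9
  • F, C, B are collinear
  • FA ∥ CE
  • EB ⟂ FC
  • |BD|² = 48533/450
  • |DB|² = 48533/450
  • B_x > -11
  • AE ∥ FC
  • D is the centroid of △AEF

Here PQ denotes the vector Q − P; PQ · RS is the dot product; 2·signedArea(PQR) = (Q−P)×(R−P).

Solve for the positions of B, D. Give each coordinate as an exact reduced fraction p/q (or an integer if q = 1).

1. B_x = -519/50  [F, C, B are collinear ∩ EB ⟂ FC]
2. B_y = -433/50  [F, C, B are collinear ∩ EB ⟂ FC]
   → B = (-519/50, -433/50)
3. D_x = 0  [D is the centroid of △AEF]
4. D_y = -25/3  [D is the centroid of △AEF]
   → D = (0, -25/3)

B = (-519/50, -433/50)
D = (0, -25/3)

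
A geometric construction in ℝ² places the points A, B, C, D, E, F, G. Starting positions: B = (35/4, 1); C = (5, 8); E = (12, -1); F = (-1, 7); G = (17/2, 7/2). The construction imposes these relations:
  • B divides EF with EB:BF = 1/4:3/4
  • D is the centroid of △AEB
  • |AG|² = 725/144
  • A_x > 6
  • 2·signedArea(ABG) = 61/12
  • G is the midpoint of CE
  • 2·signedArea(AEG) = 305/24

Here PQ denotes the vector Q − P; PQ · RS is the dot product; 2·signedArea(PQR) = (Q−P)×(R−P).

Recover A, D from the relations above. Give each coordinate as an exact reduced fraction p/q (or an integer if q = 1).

1. A_x = 79/12  [2·signedArea(ABG) = 61/12 ∩ 2·signedArea(AEG) = 305/24]
2. A_y = 7/3  [2·signedArea(ABG) = 61/12 ∩ 2·signedArea(AEG) = 305/24]
   → A = (79/12, 7/3)
3. D_x = 82/9  [D is the centroid of △AEB]
4. D_y = 7/9  [D is the centroid of △AEB]
   → D = (82/9, 7/9)

A = (79/12, 7/3)
D = (82/9, 7/9)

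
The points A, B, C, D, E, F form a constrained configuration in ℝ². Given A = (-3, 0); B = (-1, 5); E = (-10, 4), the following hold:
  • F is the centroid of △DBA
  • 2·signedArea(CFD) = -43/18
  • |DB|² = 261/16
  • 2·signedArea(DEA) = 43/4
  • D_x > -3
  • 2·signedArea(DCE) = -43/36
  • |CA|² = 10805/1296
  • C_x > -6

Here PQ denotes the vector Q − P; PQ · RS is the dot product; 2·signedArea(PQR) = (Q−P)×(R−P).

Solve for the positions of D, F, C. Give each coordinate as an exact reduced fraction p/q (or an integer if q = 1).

C = (-91/18, 73/36)
D = (-5/2, 5/4)
F = (-13/6, 25/12)

1. D_x = -5/2  [line 4·x + 7·y + 5/4 = 0 ∩ |DB|² = 261/16]
2. D_y = 5/4  [line 4·x + 7·y + 5/4 = 0 ∩ |DB|² = 261/16]
   → D = (-5/2, 5/4)
3. F_x = -13/6  [F is the centroid of △DBA]
4. F_y = 25/12  [F is the centroid of △DBA]
   → F = (-13/6, 25/12)
5. C_x = -91/18  [2·signedArea(CFD) = -43/18 ∩ 2·signedArea(DCE) = -43/36]
6. C_y = 73/36  [2·signedArea(CFD) = -43/18 ∩ 2·signedArea(DCE) = -43/36]
   → C = (-91/18, 73/36)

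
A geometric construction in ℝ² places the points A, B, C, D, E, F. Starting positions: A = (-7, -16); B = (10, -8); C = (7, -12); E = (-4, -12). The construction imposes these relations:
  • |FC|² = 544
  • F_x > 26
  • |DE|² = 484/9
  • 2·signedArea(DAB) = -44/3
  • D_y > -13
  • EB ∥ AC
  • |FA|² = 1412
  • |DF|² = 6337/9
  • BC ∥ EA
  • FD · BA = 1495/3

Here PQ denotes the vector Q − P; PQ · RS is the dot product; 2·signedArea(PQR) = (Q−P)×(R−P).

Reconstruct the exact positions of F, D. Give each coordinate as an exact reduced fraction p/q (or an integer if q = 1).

1. D_x = 10/3  [line -8·x + 17·y + 692/3 = 0 ∩ |DE|² = 484/9]
2. D_y = -12  [line -8·x + 17·y + 692/3 = 0 ∩ |DE|² = 484/9]
   → D = (10/3, -12)
3. F_x = 27  [line 17·x + 8·y + -459 = 0 ∩ |FA|² = 1412]
4. F_y = 0  [line 17·x + 8·y + -459 = 0 ∩ |FA|² = 1412]
   → F = (27, 0)

D = (10/3, -12)
F = (27, 0)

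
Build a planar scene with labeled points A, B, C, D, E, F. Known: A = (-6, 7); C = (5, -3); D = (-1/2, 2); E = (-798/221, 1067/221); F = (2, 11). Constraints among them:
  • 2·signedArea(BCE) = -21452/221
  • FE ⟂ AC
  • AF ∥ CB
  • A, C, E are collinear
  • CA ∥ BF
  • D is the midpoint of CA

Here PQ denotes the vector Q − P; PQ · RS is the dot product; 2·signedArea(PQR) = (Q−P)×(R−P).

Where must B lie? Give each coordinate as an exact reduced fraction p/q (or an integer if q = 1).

1. B_x = 13  [CA ∥ BF ∩ AF ∥ CB]
2. B_y = 1  [CA ∥ BF ∩ AF ∥ CB]
   → B = (13, 1)

B = (13, 1)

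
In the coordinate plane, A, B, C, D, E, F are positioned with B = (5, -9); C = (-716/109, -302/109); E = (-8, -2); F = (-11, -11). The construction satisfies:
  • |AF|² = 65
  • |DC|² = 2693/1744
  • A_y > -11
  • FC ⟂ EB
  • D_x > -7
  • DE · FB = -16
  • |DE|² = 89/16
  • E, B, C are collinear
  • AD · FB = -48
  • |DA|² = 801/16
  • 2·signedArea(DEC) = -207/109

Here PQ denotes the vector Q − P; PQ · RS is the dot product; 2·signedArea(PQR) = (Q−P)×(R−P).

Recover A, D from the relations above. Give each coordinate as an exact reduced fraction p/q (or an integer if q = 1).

A = (-3, -10)
D = (-27/4, -4)

1. D_x = -27/4  [2·signedArea(DEC) = -207/109 ∩ DE · FB = -16]
2. D_y = -4  [2·signedArea(DEC) = -207/109 ∩ DE · FB = -16]
   → D = (-27/4, -4)
3. A_x = -3  [line -16·x + -2·y + -68 = 0 ∩ |AF|² = 65]
4. A_y = -10  [line -16·x + -2·y + -68 = 0 ∩ |AF|² = 65]
   → A = (-3, -10)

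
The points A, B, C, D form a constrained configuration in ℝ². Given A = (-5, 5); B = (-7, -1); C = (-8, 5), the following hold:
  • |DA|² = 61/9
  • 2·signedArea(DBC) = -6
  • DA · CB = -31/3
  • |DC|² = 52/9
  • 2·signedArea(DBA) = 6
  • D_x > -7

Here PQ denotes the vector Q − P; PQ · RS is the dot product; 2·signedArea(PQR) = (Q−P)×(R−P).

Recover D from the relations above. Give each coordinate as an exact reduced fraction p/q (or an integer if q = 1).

D = (-20/3, 3)

1. D_x = -20/3  [2·signedArea(DBA) = 6 ∩ 2·signedArea(DBC) = -6]
2. D_y = 3  [2·signedArea(DBA) = 6 ∩ 2·signedArea(DBC) = -6]
   → D = (-20/3, 3)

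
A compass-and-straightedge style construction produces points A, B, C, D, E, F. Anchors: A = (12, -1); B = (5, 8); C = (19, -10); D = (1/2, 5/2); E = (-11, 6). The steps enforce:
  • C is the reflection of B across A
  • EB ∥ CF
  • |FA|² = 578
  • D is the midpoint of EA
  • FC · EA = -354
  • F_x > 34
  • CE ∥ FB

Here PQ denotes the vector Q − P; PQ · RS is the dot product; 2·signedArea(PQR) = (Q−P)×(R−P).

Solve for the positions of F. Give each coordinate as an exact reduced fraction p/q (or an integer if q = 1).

F = (35, -8)

1. F_x = 35  [CE ∥ FB ∩ EB ∥ CF]
2. F_y = -8  [CE ∥ FB ∩ EB ∥ CF]
   → F = (35, -8)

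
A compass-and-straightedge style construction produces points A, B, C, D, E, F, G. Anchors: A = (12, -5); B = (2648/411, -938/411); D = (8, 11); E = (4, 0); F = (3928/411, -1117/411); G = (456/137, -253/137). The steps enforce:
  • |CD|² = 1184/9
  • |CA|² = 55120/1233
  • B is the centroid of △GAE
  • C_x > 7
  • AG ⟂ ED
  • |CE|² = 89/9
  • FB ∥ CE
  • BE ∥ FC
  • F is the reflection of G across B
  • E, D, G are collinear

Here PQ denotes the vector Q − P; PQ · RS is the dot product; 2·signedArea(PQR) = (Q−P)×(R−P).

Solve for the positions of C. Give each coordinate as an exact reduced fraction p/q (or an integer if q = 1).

C = (2924/411, -179/411)

1. C_x = 2924/411  [FB ∥ CE ∩ BE ∥ FC]
2. C_y = -179/411  [FB ∥ CE ∩ BE ∥ FC]
   → C = (2924/411, -179/411)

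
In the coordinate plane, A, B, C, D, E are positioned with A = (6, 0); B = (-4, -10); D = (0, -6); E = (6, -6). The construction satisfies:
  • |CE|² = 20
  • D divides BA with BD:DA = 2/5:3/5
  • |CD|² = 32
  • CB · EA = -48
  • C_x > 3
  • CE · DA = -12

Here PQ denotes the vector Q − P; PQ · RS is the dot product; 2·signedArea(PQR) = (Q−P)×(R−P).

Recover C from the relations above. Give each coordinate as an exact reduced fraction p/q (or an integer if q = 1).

1. C_x = 4  [CE · DA = -12 ∩ CB · EA = -48]
2. C_y = -2  [CE · DA = -12 ∩ CB · EA = -48]
   → C = (4, -2)

C = (4, -2)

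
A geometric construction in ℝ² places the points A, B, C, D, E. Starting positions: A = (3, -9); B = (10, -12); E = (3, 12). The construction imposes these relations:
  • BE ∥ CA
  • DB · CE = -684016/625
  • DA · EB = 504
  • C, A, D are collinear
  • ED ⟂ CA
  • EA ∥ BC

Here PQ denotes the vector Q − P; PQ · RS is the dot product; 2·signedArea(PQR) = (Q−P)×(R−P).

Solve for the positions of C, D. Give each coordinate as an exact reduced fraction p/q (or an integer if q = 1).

C = (10, -33)
D = (-1653/625, 6471/625)

1. C_x = 10  [BE ∥ CA ∩ EA ∥ BC]
2. C_y = -33  [BE ∥ CA ∩ EA ∥ BC]
   → C = (10, -33)
3. D_x = -1653/625  [C, A, D are collinear ∩ ED ⟂ CA]
4. D_y = 6471/625  [C, A, D are collinear ∩ ED ⟂ CA]
   → D = (-1653/625, 6471/625)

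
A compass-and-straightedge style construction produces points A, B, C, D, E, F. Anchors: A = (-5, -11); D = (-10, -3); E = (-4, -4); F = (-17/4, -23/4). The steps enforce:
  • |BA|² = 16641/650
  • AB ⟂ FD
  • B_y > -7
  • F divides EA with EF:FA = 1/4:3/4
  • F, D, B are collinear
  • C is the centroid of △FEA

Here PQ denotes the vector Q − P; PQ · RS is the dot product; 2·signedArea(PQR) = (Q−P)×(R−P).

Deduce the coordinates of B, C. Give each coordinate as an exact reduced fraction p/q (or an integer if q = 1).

1. B_x = -1831/650  [F, D, B are collinear ∩ AB ⟂ FD]
2. B_y = -4183/650  [F, D, B are collinear ∩ AB ⟂ FD]
   → B = (-1831/650, -4183/650)
3. C_x = -53/12  [C is the centroid of △FEA]
4. C_y = -83/12  [C is the centroid of △FEA]
   → C = (-53/12, -83/12)

B = (-1831/650, -4183/650)
C = (-53/12, -83/12)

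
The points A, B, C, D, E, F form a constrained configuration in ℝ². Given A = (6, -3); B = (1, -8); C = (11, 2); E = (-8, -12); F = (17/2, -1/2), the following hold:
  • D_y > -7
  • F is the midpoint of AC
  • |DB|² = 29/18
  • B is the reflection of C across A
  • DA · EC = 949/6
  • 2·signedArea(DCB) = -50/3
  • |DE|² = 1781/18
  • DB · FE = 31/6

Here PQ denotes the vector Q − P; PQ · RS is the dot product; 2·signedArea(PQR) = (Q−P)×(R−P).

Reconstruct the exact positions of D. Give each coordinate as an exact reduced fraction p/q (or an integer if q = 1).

1. D_x = 1/2  [2·signedArea(DCB) = -50/3 ∩ DA · EC = 949/6]
2. D_y = -41/6  [2·signedArea(DCB) = -50/3 ∩ DA · EC = 949/6]
   → D = (1/2, -41/6)

D = (1/2, -41/6)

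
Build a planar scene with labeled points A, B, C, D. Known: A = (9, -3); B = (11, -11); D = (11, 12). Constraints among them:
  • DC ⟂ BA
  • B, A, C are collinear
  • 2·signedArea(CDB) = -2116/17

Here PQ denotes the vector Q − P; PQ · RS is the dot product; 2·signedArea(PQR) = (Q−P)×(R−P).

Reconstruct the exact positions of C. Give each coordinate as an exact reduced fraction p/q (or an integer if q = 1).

1. C_x = 95/17  [B, A, C are collinear ∩ DC ⟂ BA]
2. C_y = 181/17  [B, A, C are collinear ∩ DC ⟂ BA]
   → C = (95/17, 181/17)

C = (95/17, 181/17)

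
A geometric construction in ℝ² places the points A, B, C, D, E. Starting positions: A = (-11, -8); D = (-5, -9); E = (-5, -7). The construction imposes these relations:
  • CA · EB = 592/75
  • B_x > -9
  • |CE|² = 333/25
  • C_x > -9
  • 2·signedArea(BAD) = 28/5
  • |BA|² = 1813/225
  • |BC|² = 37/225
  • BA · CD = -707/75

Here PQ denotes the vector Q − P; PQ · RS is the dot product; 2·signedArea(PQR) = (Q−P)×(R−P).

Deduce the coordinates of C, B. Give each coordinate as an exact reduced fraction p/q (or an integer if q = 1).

1. B_x = -41/5  [line 1·x + 6·y + 267/5 = 0 ∩ |BA|² = 1813/225]
2. B_y = -113/15  [line 1·x + 6·y + 267/5 = 0 ∩ |BA|² = 1813/225]
   → B = (-41/5, -113/15)
3. C_x = -43/5  [line 16/5·x + 8/15·y + 2368/75 = 0 ∩ |CE|² = 333/25]
4. C_y = -38/5  [line 16/5·x + 8/15·y + 2368/75 = 0 ∩ |CE|² = 333/25]
   → C = (-43/5, -38/5)

B = (-41/5, -113/15)
C = (-43/5, -38/5)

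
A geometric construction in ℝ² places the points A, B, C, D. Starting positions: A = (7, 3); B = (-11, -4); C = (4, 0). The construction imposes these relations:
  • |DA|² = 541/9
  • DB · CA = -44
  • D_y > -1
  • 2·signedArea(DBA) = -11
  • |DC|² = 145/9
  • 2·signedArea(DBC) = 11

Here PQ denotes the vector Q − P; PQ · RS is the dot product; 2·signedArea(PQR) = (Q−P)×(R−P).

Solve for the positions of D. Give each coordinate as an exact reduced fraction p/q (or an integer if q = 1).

D = (0, -1/3)

1. D_x = 0  [DB · CA = -44 ∩ 2·signedArea(DBC) = 11]
2. D_y = -1/3  [DB · CA = -44 ∩ 2·signedArea(DBC) = 11]
   → D = (0, -1/3)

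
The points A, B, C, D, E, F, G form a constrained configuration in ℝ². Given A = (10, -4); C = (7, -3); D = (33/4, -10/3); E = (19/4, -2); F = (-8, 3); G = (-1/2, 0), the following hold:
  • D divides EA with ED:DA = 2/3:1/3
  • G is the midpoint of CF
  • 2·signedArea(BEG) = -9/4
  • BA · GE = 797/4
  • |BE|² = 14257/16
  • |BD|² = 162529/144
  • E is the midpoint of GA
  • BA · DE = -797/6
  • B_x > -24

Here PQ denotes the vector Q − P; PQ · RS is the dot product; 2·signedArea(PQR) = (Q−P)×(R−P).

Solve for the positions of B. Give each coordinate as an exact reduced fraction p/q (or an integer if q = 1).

1. B_x = -23  [BA · GE = 797/4 ∩ 2·signedArea(BEG) = -9/4]
2. B_y = 9  [BA · GE = 797/4 ∩ 2·signedArea(BEG) = -9/4]
   → B = (-23, 9)

B = (-23, 9)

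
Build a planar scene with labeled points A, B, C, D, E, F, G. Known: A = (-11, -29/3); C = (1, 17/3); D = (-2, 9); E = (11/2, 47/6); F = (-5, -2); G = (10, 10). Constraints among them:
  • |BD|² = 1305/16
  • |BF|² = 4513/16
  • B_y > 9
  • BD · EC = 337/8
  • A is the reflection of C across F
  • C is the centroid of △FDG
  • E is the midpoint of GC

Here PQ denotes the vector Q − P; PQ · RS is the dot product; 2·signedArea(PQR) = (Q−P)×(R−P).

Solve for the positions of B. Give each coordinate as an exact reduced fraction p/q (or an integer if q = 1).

1. B_x = 7  [line 9/2·x + 13/6·y + -421/8 = 0 ∩ |BF|² = 4513/16]
2. B_y = 39/4  [line 9/2·x + 13/6·y + -421/8 = 0 ∩ |BF|² = 4513/16]
   → B = (7, 39/4)

B = (7, 39/4)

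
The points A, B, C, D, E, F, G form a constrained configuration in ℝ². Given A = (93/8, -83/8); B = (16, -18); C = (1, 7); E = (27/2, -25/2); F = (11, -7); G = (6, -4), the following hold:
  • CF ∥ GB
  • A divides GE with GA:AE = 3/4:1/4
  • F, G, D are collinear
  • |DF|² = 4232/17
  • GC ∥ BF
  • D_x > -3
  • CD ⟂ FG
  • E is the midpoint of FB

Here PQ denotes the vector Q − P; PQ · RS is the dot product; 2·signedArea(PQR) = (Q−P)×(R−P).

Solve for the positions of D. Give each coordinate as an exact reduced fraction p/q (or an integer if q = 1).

1. D_x = -43/17  [F, G, D are collinear ∩ CD ⟂ FG]
2. D_y = 19/17  [F, G, D are collinear ∩ CD ⟂ FG]
   → D = (-43/17, 19/17)

D = (-43/17, 19/17)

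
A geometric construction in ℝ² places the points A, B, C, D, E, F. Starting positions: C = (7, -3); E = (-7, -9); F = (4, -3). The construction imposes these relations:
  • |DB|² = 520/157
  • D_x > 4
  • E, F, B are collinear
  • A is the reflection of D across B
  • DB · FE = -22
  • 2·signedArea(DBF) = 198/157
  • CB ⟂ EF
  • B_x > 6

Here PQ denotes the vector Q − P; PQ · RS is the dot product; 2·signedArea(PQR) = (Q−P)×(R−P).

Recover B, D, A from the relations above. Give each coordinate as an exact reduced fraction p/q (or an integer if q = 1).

A = (1197/157, -75/157)
B = (991/157, -273/157)
D = (5, -3)

1. B_x = 991/157  [E, F, B are collinear ∩ CB ⟂ EF]
2. B_y = -273/157  [E, F, B are collinear ∩ CB ⟂ EF]
   → B = (991/157, -273/157)
3. D_x = 5  [2·signedArea(DBF) = 198/157 ∩ DB · FE = -22]
4. D_y = -3  [2·signedArea(DBF) = 198/157 ∩ DB · FE = -22]
   → D = (5, -3)
5. A_x = 1197/157  [A is the reflection of D across B]
6. A_y = -75/157  [A is the reflection of D across B]
   → A = (1197/157, -75/157)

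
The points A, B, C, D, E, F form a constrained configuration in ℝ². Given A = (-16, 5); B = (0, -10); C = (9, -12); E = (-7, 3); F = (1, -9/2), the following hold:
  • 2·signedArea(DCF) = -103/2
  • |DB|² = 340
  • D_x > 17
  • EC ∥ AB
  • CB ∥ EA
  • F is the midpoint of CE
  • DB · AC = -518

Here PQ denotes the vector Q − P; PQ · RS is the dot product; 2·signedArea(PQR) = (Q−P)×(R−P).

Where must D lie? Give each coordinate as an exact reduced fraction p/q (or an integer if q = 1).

1. D_x = 18  [2·signedArea(DCF) = -103/2 ∩ DB · AC = -518]
2. D_y = -14  [2·signedArea(DCF) = -103/2 ∩ DB · AC = -518]
   → D = (18, -14)

D = (18, -14)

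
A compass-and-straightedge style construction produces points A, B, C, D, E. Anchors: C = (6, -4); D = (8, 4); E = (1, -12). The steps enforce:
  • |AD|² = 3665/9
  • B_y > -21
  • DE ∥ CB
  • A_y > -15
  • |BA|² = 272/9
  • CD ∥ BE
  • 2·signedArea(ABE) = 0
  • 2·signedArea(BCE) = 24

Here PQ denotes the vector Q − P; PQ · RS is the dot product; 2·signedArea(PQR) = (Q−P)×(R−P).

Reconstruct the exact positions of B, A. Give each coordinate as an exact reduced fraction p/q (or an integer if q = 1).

A = (1/3, -44/3)
B = (-1, -20)

1. B_x = -1  [CD ∥ BE ∩ DE ∥ CB]
2. B_y = -20  [CD ∥ BE ∩ DE ∥ CB]
   → B = (-1, -20)
3. A_x = 1/3  [line -8·x + 2·y + 32 = 0 ∩ |BA|² = 272/9]
4. A_y = -44/3  [line -8·x + 2·y + 32 = 0 ∩ |BA|² = 272/9]
   → A = (1/3, -44/3)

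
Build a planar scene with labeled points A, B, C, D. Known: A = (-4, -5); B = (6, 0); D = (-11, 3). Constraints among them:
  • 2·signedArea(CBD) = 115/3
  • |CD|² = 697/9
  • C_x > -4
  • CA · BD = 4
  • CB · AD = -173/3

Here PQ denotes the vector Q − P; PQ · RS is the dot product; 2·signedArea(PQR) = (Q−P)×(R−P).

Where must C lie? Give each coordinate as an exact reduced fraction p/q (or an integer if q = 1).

1. C_x = -3  [2·signedArea(CBD) = 115/3 ∩ CA · BD = 4]
2. C_y = -2/3  [2·signedArea(CBD) = 115/3 ∩ CA · BD = 4]
   → C = (-3, -2/3)

C = (-3, -2/3)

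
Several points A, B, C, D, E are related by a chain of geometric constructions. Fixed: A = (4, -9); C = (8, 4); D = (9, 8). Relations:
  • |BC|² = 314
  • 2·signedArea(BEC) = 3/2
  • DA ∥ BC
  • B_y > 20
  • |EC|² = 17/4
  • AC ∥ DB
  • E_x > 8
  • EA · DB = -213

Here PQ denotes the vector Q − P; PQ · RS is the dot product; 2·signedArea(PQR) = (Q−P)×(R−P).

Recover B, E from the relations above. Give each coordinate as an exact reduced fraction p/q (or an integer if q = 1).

1. B_x = 13  [DA ∥ BC ∩ AC ∥ DB]
2. B_y = 21  [DA ∥ BC ∩ AC ∥ DB]
   → B = (13, 21)
3. E_x = 17/2  [EA · DB = -213 ∩ 2·signedArea(BEC) = 3/2]
4. E_y = 6  [EA · DB = -213 ∩ 2·signedArea(BEC) = 3/2]
   → E = (17/2, 6)

B = (13, 21)
E = (17/2, 6)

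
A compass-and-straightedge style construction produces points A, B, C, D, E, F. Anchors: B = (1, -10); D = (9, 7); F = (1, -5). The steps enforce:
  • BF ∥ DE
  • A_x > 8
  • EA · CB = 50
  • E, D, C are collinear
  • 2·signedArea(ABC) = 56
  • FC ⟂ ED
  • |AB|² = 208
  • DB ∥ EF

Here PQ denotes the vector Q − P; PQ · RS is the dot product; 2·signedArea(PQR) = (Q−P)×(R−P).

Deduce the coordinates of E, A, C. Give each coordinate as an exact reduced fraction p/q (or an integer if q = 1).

A = (9, 2)
C = (9, -5)
E = (9, 12)

1. E_x = 9  [DB ∥ EF ∩ BF ∥ DE]
2. E_y = 12  [DB ∥ EF ∩ BF ∥ DE]
   → E = (9, 12)
3. C_x = 9  [E, D, C are collinear ∩ FC ⟂ ED]
4. C_y = -5  [E, D, C are collinear ∩ FC ⟂ ED]
   → C = (9, -5)
5. A_x = 9  [2·signedArea(ABC) = 56 ∩ EA · CB = 50]
6. A_y = 2  [2·signedArea(ABC) = 56 ∩ EA · CB = 50]
   → A = (9, 2)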